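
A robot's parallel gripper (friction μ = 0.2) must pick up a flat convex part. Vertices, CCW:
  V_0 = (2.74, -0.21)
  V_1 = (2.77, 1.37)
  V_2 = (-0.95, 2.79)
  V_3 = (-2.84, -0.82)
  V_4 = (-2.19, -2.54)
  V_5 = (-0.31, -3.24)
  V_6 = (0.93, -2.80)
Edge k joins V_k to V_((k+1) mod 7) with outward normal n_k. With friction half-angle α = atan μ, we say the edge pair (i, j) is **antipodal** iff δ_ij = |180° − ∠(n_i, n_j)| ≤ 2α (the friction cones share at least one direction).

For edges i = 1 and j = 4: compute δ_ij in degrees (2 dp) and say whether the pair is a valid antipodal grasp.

δ = 0.47°, valid

α = atan 0.2 = 11.31°;  2α = 22.62°
edge 1: e_1 = (-3.72, +1.42);  n_1 = (+0.3566, +0.9342)
edge 4: e_4 = (+1.88, -0.70);  n_4 = (-0.3489, -0.9371)
∠(n_1, n_4) = 179.53°
δ = |180° − 179.53°| = 0.47°
0.47° ≤ 2α = 22.62°  →  valid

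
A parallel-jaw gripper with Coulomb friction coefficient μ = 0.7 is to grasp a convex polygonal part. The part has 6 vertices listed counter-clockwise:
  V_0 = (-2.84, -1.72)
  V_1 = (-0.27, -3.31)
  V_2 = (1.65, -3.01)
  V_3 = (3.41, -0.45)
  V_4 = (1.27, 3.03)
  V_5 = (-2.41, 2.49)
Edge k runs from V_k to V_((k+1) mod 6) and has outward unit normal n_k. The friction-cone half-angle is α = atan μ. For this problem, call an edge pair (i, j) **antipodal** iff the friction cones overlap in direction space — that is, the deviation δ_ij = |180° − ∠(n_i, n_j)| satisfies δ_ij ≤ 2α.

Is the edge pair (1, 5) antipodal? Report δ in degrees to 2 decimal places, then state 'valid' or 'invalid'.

δ = 75.29°, invalid

α = atan 0.7 = 34.99°;  2α = 69.98°
edge 1: e_1 = (+1.92, +0.30);  n_1 = (+0.1544, -0.9880)
edge 5: e_5 = (-0.43, -4.21);  n_5 = (-0.9948, +0.1016)
∠(n_1, n_5) = 104.71°
δ = |180° − 104.71°| = 75.29°
75.29° > 2α = 69.98°  →  invalid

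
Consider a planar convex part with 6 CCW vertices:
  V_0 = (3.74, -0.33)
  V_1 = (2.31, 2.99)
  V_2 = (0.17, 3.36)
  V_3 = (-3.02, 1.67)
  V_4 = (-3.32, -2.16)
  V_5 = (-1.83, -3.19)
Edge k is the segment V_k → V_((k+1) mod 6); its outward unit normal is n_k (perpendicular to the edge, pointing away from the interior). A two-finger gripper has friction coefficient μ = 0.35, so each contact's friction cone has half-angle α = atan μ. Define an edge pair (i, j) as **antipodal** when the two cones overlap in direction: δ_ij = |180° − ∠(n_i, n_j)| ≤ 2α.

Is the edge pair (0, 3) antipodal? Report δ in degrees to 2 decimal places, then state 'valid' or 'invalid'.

δ = 27.78°, valid

α = atan 0.35 = 19.29°;  2α = 38.58°
edge 0: e_0 = (-1.43, +3.32);  n_0 = (+0.9184, +0.3956)
edge 3: e_3 = (-0.30, -3.83);  n_3 = (-0.9969, +0.0781)
∠(n_0, n_3) = 152.22°
δ = |180° − 152.22°| = 27.78°
27.78° ≤ 2α = 38.58°  →  valid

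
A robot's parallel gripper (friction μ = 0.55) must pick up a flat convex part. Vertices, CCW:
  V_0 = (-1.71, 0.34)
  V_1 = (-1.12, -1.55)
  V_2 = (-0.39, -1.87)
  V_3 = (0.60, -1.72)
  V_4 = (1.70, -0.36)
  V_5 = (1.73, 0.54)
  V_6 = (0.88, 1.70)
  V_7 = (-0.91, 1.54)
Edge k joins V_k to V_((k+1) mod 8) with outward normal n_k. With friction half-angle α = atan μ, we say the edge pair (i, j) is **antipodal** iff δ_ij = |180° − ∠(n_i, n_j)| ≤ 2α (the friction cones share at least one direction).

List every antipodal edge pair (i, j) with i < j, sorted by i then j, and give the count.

count = 10; pairs: (0,3), (0,4), (0,5), (1,5), (1,6), (2,6), (2,7), (3,6), (3,7), (4,7)

α = atan 0.55 = 28.81°;  2α = 57.62°
n_0 = (-0.9546, -0.2980)
n_1 = (-0.4015, -0.9159)
n_2 = (+0.1498, -0.9887)
n_3 = (+0.7775, -0.6289)
n_4 = (+0.9994, -0.0333)
n_5 = (+0.8066, +0.5911)
n_6 = (-0.0890, +0.9960)
n_7 = (-0.8321, +0.5547)
  (0,1): δ = 131.01°  ·
  (0,2): δ = 98.72°  ·
  (0,3): δ = 56.30°  ✓
  (0,4): δ = 19.25°  ✓
  (0,5): δ = 18.90°  ✓
  (0,6): δ = 77.77°  ·
  (0,7): δ = 128.97°  ·
  (1,2): δ = 147.71°  ·
  (1,3): δ = 105.30°  ·
  (1,4): δ = 68.24°  ·
  (1,5): δ = 30.10°  ✓
  (1,6): δ = 28.78°  ✓
  (1,7): δ = 79.98°  ·
  (2,3): δ = 137.58°  ·
  (2,4): δ = 100.52°  ·
  (2,5): δ = 62.38°  ·
  (2,6): δ = 3.51°  ✓
  (2,7): δ = 47.69°  ✓
  (3,4): δ = 142.94°  ·
  (3,5): δ = 104.80°  ·
  (3,6): δ = 45.93°  ✓
  (3,7): δ = 5.28°  ✓
  (4,5): δ = 141.86°  ·
  (4,6): δ = 82.98°  ·
  (4,7): δ = 31.78°  ✓
  (5,6): δ = 121.12°  ·
  (5,7): δ = 69.92°  ·
  (6,7): δ = 128.80°  ·
antipodal pairs: 10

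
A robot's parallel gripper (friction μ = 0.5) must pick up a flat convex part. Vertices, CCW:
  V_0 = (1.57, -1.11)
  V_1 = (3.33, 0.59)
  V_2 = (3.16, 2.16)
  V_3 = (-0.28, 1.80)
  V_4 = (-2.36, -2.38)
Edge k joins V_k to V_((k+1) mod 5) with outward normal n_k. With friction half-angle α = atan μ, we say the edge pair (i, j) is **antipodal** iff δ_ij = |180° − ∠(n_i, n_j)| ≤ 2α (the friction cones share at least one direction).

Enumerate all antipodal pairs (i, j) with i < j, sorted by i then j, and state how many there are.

count = 5; pairs: (0,2), (0,3), (1,3), (2,4), (3,4)

α = atan 0.5 = 26.57°;  2α = 53.13°
n_0 = (+0.6947, -0.7193)
n_1 = (+0.9942, +0.1077)
n_2 = (-0.1041, +0.9946)
n_3 = (-0.8953, +0.4455)
n_4 = (+0.3075, -0.9515)
  (0,1): δ = 127.83°  ·
  (0,2): δ = 38.03°  ✓
  (0,3): δ = 19.54°  ✓
  (0,4): δ = 153.90°  ·
  (1,2): δ = 90.21°  ·
  (1,3): δ = 32.64°  ✓
  (1,4): δ = 101.73°  ·
  (2,3): δ = 122.43°  ·
  (2,4): δ = 11.93°  ✓
  (3,4): δ = 45.64°  ✓
antipodal pairs: 5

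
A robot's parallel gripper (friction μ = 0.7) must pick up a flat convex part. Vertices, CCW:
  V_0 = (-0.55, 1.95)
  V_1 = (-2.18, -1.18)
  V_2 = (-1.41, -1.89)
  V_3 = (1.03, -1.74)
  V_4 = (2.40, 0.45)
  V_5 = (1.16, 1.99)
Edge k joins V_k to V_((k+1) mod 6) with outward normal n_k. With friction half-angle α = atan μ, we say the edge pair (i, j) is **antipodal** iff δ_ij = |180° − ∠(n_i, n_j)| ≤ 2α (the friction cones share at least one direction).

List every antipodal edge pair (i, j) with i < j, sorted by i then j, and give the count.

count = 8; pairs: (0,2), (0,3), (0,4), (1,4), (1,5), (2,4), (2,5), (3,5)

α = atan 0.7 = 34.99°;  2α = 69.98°
n_0 = (-0.8869, +0.4619)
n_1 = (-0.6779, -0.7352)
n_2 = (+0.0614, -0.9981)
n_3 = (+0.8478, -0.5303)
n_4 = (+0.7789, +0.6272)
n_5 = (-0.0234, +0.9997)
  (0,1): δ = 105.17°  ·
  (0,2): δ = 58.97°  ✓
  (0,3): δ = 4.52°  ✓
  (0,4): δ = 66.35°  ✓
  (0,5): δ = 118.85°  ·
  (1,2): δ = 133.80°  ·
  (1,3): δ = 79.35°  ·
  (1,4): δ = 8.48°  ✓
  (1,5): δ = 44.02°  ✓
  (2,3): δ = 125.55°  ·
  (2,4): δ = 54.68°  ✓
  (2,5): δ = 2.18°  ✓
  (3,4): δ = 109.13°  ·
  (3,5): δ = 56.63°  ✓
  (4,5): δ = 127.50°  ·
antipodal pairs: 8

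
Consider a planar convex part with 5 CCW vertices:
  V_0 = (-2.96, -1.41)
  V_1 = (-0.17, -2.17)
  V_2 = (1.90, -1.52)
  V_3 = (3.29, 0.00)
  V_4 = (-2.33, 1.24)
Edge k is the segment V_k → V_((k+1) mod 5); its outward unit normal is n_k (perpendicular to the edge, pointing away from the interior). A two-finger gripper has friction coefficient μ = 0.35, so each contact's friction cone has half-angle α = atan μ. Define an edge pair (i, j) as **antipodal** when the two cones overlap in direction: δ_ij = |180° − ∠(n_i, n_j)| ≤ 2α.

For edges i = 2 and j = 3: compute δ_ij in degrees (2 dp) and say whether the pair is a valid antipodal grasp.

α = atan 0.35 = 19.29°;  2α = 38.58°
edge 2: e_2 = (+1.39, +1.52);  n_2 = (+0.7380, -0.6748)
edge 3: e_3 = (-5.62, +1.24);  n_3 = (+0.2155, +0.9765)
∠(n_2, n_3) = 120.00°
δ = |180° − 120.00°| = 60.00°
60.00° > 2α = 38.58°  →  invalid

δ = 60.00°, invalid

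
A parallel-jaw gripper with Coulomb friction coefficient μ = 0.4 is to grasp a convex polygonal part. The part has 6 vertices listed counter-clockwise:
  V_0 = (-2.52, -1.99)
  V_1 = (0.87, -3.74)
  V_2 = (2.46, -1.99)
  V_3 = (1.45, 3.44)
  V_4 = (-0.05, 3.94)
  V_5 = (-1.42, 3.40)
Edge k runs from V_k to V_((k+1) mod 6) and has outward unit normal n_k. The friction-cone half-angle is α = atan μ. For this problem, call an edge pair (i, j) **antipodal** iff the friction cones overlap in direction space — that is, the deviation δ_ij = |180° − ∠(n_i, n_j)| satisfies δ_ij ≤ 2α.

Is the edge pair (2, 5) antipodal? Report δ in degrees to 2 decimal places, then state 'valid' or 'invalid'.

δ = 22.07°, valid

α = atan 0.4 = 21.80°;  2α = 43.60°
edge 2: e_2 = (-1.01, +5.43);  n_2 = (+0.9831, +0.1829)
edge 5: e_5 = (-1.10, -5.39);  n_5 = (-0.9798, +0.2000)
∠(n_2, n_5) = 157.93°
δ = |180° − 157.93°| = 22.07°
22.07° ≤ 2α = 43.60°  →  valid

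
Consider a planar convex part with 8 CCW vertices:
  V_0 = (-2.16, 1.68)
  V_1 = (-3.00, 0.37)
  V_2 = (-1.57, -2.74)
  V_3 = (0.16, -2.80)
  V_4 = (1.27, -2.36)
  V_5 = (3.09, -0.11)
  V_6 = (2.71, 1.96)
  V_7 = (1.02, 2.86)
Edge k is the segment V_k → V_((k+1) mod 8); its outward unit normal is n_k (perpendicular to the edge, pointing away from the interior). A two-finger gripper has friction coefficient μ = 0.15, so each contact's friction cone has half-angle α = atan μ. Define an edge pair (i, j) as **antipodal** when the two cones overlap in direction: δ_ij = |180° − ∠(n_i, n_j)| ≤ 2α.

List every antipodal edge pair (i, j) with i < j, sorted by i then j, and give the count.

count = 3; pairs: (0,4), (1,5), (3,7)

α = atan 0.15 = 8.53°;  2α = 17.06°
n_0 = (-0.8418, +0.5398)
n_1 = (-0.9086, -0.4178)
n_2 = (-0.0347, -0.9994)
n_3 = (+0.3685, -0.9296)
n_4 = (+0.7775, -0.6289)
n_5 = (+0.9836, +0.1806)
n_6 = (+0.4700, +0.8826)
n_7 = (-0.3479, +0.9375)
  (0,1): δ = 122.64°  ·
  (0,2): δ = 59.32°  ·
  (0,3): δ = 35.71°  ·
  (0,4): δ = 6.30°  ✓
  (0,5): δ = 43.07°  ·
  (0,6): δ = 94.63°  ·
  (0,7): δ = 143.03°  ·
  (1,2): δ = 116.68°  ·
  (1,3): δ = 93.07°  ·
  (1,4): δ = 63.66°  ·
  (1,5): δ = 14.29°  ✓
  (1,6): δ = 37.27°  ·
  (1,7): δ = 85.67°  ·
  (2,3): δ = 156.39°  ·
  (2,4): δ = 126.98°  ·
  (2,5): δ = 77.61°  ·
  (2,6): δ = 26.05°  ·
  (2,7): δ = 22.34°  ·
  (3,4): δ = 150.59°  ·
  (3,5): δ = 101.22°  ·
  (3,6): δ = 49.66°  ·
  (3,7): δ = 1.26°  ✓
  (4,5): δ = 130.63°  ·
  (4,6): δ = 79.07°  ·
  (4,7): δ = 30.67°  ·
  (5,6): δ = 128.44°  ·
  (5,7): δ = 80.04°  ·
  (6,7): δ = 131.60°  ·
antipodal pairs: 3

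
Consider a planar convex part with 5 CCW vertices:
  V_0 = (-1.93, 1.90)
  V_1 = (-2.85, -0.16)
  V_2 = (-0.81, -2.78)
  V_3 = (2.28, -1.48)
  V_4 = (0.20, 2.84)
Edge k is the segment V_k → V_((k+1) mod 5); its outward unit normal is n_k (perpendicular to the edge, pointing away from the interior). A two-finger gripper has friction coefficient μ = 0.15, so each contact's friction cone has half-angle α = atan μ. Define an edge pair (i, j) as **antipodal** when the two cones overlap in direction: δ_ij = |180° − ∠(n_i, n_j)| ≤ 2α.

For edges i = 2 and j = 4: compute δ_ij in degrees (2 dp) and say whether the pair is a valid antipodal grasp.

δ = 1.00°, valid

α = atan 0.15 = 8.53°;  2α = 17.06°
edge 2: e_2 = (+3.09, +1.30);  n_2 = (+0.3878, -0.9217)
edge 4: e_4 = (-2.13, -0.94);  n_4 = (-0.4037, +0.9149)
∠(n_2, n_4) = 179.00°
δ = |180° − 179.00°| = 1.00°
1.00° ≤ 2α = 17.06°  →  valid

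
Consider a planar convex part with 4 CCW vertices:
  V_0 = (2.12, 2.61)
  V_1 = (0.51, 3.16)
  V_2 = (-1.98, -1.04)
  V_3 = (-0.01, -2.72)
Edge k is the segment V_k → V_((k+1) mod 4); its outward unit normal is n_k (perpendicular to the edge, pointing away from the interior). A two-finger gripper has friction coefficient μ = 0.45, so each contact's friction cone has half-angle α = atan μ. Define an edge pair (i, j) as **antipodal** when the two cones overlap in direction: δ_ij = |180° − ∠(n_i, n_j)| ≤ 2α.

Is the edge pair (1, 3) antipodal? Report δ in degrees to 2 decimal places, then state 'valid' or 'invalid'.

δ = 8.88°, valid

α = atan 0.45 = 24.23°;  2α = 48.46°
edge 1: e_1 = (-2.49, -4.20);  n_1 = (-0.8602, +0.5100)
edge 3: e_3 = (+2.13, +5.33);  n_3 = (+0.9286, -0.3711)
∠(n_1, n_3) = 171.12°
δ = |180° − 171.12°| = 8.88°
8.88° ≤ 2α = 48.46°  →  valid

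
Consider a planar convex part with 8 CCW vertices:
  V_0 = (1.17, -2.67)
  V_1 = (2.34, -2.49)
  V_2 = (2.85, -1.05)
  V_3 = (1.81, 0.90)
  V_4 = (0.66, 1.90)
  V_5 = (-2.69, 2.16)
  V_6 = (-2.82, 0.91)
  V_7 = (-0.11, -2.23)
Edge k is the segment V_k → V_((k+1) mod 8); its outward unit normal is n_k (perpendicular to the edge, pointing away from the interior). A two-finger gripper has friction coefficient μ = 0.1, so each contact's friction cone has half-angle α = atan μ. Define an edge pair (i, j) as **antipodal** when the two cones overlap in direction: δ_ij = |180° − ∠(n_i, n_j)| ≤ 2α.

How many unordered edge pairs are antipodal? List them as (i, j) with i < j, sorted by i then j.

α = atan 0.1 = 5.71°;  2α = 11.42°
n_0 = (+0.1521, -0.9884)
n_1 = (+0.9426, -0.3338)
n_2 = (+0.8824, +0.4706)
n_3 = (+0.6562, +0.7546)
n_4 = (+0.0774, +0.9970)
n_5 = (-0.9946, +0.1034)
n_6 = (-0.7570, -0.6534)
n_7 = (-0.3251, -0.9457)
  (0,1): δ = 118.25°  ·
  (0,2): δ = 70.67°  ·
  (0,3): δ = 49.76°  ·
  (0,4): δ = 13.18°  ·
  (0,5): δ = 75.32°  ·
  (0,6): δ = 122.05°  ·
  (0,7): δ = 152.28°  ·
  (1,2): δ = 132.43°  ·
  (1,3): δ = 111.51°  ·
  (1,4): δ = 74.94°  ·
  (1,5): δ = 13.57°  ·
  (1,6): δ = 60.30°  ·
  (1,7): δ = 90.53°  ·
  (2,3): δ = 159.08°  ·
  (2,4): δ = 122.51°  ·
  (2,5): δ = 34.01°  ·
  (2,6): δ = 12.72°  ·
  (2,7): δ = 42.96°  ·
  (3,4): δ = 143.43°  ·
  (3,5): δ = 54.93°  ·
  (3,6): δ = 8.19°  ✓
  (3,7): δ = 22.04°  ·
  (4,5): δ = 91.50°  ·
  (4,6): δ = 44.77°  ·
  (4,7): δ = 14.53°  ·
  (5,6): δ = 133.27°  ·
  (5,7): δ = 103.03°  ·
  (6,7): δ = 149.77°  ·
antipodal pairs: 1

count = 1; pairs: (3,6)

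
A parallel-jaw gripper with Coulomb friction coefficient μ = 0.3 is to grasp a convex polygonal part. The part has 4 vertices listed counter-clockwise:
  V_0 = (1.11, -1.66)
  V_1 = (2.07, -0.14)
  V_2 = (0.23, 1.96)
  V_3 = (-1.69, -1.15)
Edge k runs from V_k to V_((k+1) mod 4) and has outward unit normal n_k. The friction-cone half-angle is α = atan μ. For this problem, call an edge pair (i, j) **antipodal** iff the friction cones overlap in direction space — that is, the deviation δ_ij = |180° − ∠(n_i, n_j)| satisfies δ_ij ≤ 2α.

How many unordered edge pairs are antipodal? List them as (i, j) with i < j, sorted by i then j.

count = 1; pairs: (0,2)

α = atan 0.3 = 16.70°;  2α = 33.40°
n_0 = (+0.8455, -0.5340)
n_1 = (+0.7521, +0.6590)
n_2 = (-0.8509, +0.5253)
n_3 = (-0.1792, -0.9838)
  (0,1): δ = 106.50°  ·
  (0,2): δ = 0.59°  ✓
  (0,3): δ = 111.95°  ·
  (1,2): δ = 72.91°  ·
  (1,3): δ = 38.45°  ·
  (2,3): δ = 68.63°  ·
antipodal pairs: 1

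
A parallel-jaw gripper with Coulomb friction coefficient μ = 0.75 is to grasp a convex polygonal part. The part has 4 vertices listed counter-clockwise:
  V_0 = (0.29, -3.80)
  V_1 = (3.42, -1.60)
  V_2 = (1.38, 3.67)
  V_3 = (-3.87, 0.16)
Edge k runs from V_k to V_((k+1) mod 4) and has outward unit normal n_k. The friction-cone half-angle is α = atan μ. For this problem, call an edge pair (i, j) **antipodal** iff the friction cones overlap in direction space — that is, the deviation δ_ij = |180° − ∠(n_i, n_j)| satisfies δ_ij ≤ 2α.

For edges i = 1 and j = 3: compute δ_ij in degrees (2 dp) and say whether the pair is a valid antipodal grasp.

α = atan 0.75 = 36.87°;  2α = 73.74°
edge 1: e_1 = (-2.04, +5.27);  n_1 = (+0.9326, +0.3610)
edge 3: e_3 = (+4.16, -3.96);  n_3 = (-0.6895, -0.7243)
∠(n_1, n_3) = 154.75°
δ = |180° − 154.75°| = 25.25°
25.25° ≤ 2α = 73.74°  →  valid

δ = 25.25°, valid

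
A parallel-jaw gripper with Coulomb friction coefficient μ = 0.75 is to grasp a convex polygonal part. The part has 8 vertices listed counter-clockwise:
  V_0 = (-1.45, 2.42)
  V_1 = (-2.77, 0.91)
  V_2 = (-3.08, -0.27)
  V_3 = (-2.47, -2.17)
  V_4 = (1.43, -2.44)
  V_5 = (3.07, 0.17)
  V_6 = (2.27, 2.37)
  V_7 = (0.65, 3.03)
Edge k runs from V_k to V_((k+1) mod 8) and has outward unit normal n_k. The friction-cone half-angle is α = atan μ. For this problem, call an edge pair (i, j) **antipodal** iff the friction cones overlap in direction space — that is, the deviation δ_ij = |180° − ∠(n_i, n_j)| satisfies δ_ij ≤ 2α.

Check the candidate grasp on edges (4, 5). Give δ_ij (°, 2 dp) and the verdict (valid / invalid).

δ = 127.87°, invalid

α = atan 0.75 = 36.87°;  2α = 73.74°
edge 4: e_4 = (+1.64, +2.61);  n_4 = (+0.8467, -0.5320)
edge 5: e_5 = (-0.80, +2.20);  n_5 = (+0.9398, +0.3417)
∠(n_4, n_5) = 52.13°
δ = |180° − 52.13°| = 127.87°
127.87° > 2α = 73.74°  →  invalid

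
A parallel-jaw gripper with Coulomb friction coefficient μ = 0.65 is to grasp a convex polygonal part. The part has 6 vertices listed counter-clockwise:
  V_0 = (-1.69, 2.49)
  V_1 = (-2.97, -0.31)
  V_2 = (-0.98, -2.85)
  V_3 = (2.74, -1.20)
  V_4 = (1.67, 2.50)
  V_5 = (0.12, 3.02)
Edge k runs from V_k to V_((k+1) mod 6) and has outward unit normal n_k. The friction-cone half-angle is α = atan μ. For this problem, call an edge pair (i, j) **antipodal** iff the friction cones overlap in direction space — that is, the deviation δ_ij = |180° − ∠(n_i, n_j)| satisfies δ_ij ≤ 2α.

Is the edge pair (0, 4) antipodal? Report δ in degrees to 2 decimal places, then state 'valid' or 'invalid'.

δ = 96.02°, invalid

α = atan 0.65 = 33.02°;  2α = 66.05°
edge 0: e_0 = (-1.28, -2.80);  n_0 = (-0.9095, +0.4158)
edge 4: e_4 = (-1.55, +0.52);  n_4 = (+0.3181, +0.9481)
∠(n_0, n_4) = 83.98°
δ = |180° − 83.98°| = 96.02°
96.02° > 2α = 66.05°  →  invalid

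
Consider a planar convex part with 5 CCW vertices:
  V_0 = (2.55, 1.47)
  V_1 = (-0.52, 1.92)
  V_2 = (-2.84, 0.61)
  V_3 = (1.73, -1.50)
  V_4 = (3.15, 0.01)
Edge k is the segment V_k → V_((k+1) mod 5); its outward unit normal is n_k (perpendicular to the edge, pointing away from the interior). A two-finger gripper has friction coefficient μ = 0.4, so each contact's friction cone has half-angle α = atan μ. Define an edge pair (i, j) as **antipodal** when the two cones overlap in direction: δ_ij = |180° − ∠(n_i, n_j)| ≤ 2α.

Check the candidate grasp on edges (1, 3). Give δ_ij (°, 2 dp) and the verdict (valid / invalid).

δ = 17.31°, valid

α = atan 0.4 = 21.80°;  2α = 43.60°
edge 1: e_1 = (-2.32, -1.31);  n_1 = (-0.4917, +0.8708)
edge 3: e_3 = (+1.42, +1.51);  n_3 = (+0.7285, -0.6851)
∠(n_1, n_3) = 162.69°
δ = |180° − 162.69°| = 17.31°
17.31° ≤ 2α = 43.60°  →  valid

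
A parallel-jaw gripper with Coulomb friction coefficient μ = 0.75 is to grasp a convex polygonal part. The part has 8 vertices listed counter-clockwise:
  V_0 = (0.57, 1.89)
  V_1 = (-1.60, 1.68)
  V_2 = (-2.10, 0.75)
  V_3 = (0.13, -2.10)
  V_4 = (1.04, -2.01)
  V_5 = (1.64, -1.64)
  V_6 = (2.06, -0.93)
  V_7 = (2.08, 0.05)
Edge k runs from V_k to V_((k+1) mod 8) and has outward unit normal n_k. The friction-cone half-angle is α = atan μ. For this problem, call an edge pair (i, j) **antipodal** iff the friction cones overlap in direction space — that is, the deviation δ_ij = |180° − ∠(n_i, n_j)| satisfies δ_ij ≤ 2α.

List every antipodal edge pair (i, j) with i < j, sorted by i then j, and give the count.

α = atan 0.75 = 36.87°;  2α = 73.74°
n_0 = (-0.0963, +0.9954)
n_1 = (-0.8808, +0.4735)
n_2 = (-0.7876, -0.6162)
n_3 = (+0.0984, -0.9951)
n_4 = (+0.5249, -0.8512)
n_5 = (+0.8607, -0.5091)
n_6 = (+0.9998, -0.0204)
n_7 = (+0.7730, +0.6344)
  (0,1): δ = 123.79°  ·
  (0,2): δ = 57.49°  ✓
  (0,3): δ = 0.12°  ✓
  (0,4): δ = 26.13°  ✓
  (0,5): δ = 53.87°  ✓
  (0,6): δ = 83.30°  ·
  (0,7): δ = 123.85°  ·
  (1,2): δ = 113.69°  ·
  (1,3): δ = 56.09°  ✓
  (1,4): δ = 30.08°  ✓
  (1,5): δ = 2.34°  ✓
  (1,6): δ = 27.09°  ✓
  (1,7): δ = 67.64°  ✓
  (2,3): δ = 122.39°  ·
  (2,4): δ = 96.38°  ·
  (2,5): δ = 68.65°  ✓
  (2,6): δ = 39.21°  ✓
  (2,7): δ = 1.33°  ✓
  (3,4): δ = 153.99°  ·
  (3,5): δ = 126.25°  ·
  (3,6): δ = 96.82°  ·
  (3,7): δ = 56.27°  ✓
  (4,5): δ = 152.27°  ·
  (4,6): δ = 122.83°  ·
  (4,7): δ = 82.29°  ·
  (5,6): δ = 150.56°  ·
  (5,7): δ = 110.02°  ·
  (6,7): δ = 139.46°  ·
antipodal pairs: 13

count = 13; pairs: (0,2), (0,3), (0,4), (0,5), (1,3), (1,4), (1,5), (1,6), (1,7), (2,5), (2,6), (2,7), (3,7)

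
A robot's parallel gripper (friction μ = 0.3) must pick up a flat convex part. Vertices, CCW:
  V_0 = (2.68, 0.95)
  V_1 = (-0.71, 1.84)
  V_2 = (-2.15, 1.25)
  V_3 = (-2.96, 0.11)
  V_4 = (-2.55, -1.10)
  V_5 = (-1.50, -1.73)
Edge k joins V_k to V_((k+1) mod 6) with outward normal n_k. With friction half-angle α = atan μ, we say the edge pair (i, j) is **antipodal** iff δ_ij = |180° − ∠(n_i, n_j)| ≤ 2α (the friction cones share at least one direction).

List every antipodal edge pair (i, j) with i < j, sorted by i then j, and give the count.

count = 3; pairs: (0,4), (1,5), (2,5)

α = atan 0.3 = 16.70°;  2α = 33.40°
n_0 = (+0.2539, +0.9672)
n_1 = (-0.3791, +0.9253)
n_2 = (-0.8152, +0.5792)
n_3 = (-0.9471, -0.3209)
n_4 = (-0.5145, -0.8575)
n_5 = (+0.5397, -0.8418)
  (0,1): δ = 143.01°  ·
  (0,2): δ = 110.68°  ·
  (0,3): δ = 56.57°  ·
  (0,4): δ = 16.25°  ✓
  (0,5): δ = 47.38°  ·
  (1,2): δ = 147.67°  ·
  (1,3): δ = 93.56°  ·
  (1,4): δ = 53.24°  ·
  (1,5): δ = 10.39°  ✓
  (2,3): δ = 125.89°  ·
  (2,4): δ = 85.57°  ·
  (2,5): δ = 21.94°  ✓
  (3,4): δ = 139.68°  ·
  (3,5): δ = 76.05°  ·
  (4,5): δ = 116.37°  ·
antipodal pairs: 3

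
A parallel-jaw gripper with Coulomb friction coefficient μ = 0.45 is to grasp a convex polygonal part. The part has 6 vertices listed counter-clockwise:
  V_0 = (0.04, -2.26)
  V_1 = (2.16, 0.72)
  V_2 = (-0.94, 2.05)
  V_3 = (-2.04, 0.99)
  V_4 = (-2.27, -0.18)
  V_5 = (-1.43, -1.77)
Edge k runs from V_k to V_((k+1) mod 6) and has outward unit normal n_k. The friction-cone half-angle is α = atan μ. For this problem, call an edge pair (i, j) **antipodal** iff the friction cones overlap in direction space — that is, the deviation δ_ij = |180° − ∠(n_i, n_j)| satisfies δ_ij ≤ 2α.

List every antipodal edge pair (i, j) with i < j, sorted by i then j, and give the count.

count = 4; pairs: (0,2), (0,3), (1,4), (1,5)

α = atan 0.45 = 24.23°;  2α = 48.46°
n_0 = (+0.8148, -0.5797)
n_1 = (+0.3943, +0.9190)
n_2 = (-0.6939, +0.7201)
n_3 = (-0.9812, +0.1929)
n_4 = (-0.8842, -0.4671)
n_5 = (-0.3162, -0.9487)
  (0,1): δ = 77.79°  ·
  (0,2): δ = 10.63°  ✓
  (0,3): δ = 24.31°  ✓
  (0,4): δ = 63.28°  ·
  (0,5): δ = 106.99°  ·
  (1,2): δ = 112.84°  ·
  (1,3): δ = 77.90°  ·
  (1,4): δ = 38.93°  ✓
  (1,5): δ = 4.79°  ✓
  (2,3): δ = 145.06°  ·
  (2,4): δ = 106.09°  ·
  (2,5): δ = 62.37°  ·
  (3,4): δ = 141.03°  ·
  (3,5): δ = 97.31°  ·
  (4,5): δ = 136.28°  ·
antipodal pairs: 4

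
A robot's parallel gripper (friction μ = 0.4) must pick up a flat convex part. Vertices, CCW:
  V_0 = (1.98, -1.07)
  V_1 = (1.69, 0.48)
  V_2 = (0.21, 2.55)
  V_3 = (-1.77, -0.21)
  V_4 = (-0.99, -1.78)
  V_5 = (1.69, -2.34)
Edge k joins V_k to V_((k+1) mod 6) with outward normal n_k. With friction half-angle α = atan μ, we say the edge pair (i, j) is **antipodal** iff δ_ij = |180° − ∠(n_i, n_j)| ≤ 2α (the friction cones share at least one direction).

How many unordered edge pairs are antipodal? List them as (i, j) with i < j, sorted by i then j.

α = atan 0.4 = 21.80°;  2α = 43.60°
n_0 = (+0.9829, +0.1839)
n_1 = (+0.8135, +0.5816)
n_2 = (-0.8125, +0.5829)
n_3 = (-0.8956, -0.4449)
n_4 = (-0.2045, -0.9789)
n_5 = (+0.9749, -0.2226)
  (0,1): δ = 155.03°  ·
  (0,2): δ = 46.25°  ·
  (0,3): δ = 15.82°  ✓
  (0,4): δ = 67.60°  ·
  (0,5): δ = 156.54°  ·
  (1,2): δ = 71.22°  ·
  (1,3): δ = 9.14°  ✓
  (1,4): δ = 42.63°  ✓
  (1,5): δ = 131.57°  ·
  (2,3): δ = 117.93°  ·
  (2,4): δ = 66.15°  ·
  (2,5): δ = 22.79°  ✓
  (3,4): δ = 128.22°  ·
  (3,5): δ = 39.28°  ✓
  (4,5): δ = 91.06°  ·
antipodal pairs: 5

count = 5; pairs: (0,3), (1,3), (1,4), (2,5), (3,5)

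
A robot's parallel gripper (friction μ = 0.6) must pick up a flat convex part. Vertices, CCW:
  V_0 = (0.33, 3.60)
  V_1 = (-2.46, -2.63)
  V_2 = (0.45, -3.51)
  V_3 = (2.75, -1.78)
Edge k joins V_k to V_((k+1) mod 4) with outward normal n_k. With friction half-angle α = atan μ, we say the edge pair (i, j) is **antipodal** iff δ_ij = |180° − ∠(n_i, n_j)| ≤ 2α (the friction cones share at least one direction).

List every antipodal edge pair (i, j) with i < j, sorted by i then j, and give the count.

count = 3; pairs: (0,2), (0,3), (1,3)

α = atan 0.6 = 30.96°;  2α = 61.93°
n_0 = (-0.9127, +0.4087)
n_1 = (-0.2895, -0.9572)
n_2 = (+0.6011, -0.7992)
n_3 = (+0.9120, +0.4102)
  (0,1): δ = 82.70°  ·
  (0,2): δ = 28.93°  ✓
  (0,3): δ = 48.34°  ✓
  (1,2): δ = 126.22°  ·
  (1,3): δ = 48.96°  ✓
  (2,3): δ = 102.73°  ·
antipodal pairs: 3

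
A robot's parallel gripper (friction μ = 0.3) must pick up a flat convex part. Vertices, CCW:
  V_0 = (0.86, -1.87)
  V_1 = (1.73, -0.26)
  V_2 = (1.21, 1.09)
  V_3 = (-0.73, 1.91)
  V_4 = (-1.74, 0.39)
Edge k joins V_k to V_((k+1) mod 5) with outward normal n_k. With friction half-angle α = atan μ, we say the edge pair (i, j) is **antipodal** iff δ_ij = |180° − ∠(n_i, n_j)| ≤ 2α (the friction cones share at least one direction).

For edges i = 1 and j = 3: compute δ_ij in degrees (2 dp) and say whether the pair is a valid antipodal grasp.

δ = 54.67°, invalid

α = atan 0.3 = 16.70°;  2α = 33.40°
edge 1: e_1 = (-0.52, +1.35);  n_1 = (+0.9332, +0.3594)
edge 3: e_3 = (-1.01, -1.52);  n_3 = (-0.8329, +0.5534)
∠(n_1, n_3) = 125.33°
δ = |180° − 125.33°| = 54.67°
54.67° > 2α = 33.40°  →  invalid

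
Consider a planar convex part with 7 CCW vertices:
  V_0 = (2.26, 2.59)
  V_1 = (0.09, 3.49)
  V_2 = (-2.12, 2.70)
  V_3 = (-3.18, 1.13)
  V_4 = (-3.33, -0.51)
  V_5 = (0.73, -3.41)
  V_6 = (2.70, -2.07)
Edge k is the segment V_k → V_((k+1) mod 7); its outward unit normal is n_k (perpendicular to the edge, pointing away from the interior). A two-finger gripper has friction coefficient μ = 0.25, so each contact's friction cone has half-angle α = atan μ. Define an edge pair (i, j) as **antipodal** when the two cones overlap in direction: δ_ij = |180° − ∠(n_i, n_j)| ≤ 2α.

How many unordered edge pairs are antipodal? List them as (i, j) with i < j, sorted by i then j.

α = atan 0.25 = 14.04°;  2α = 28.07°
n_0 = (+0.3831, +0.9237)
n_1 = (-0.3366, +0.9416)
n_2 = (-0.8288, +0.5596)
n_3 = (-0.9958, +0.0911)
n_4 = (-0.5812, -0.8137)
n_5 = (+0.5624, -0.8268)
n_6 = (+0.9956, +0.0940)
  (0,1): δ = 137.80°  ·
  (0,2): δ = 101.50°  ·
  (0,3): δ = 72.70°  ·
  (0,4): δ = 13.01°  ✓
  (0,5): δ = 56.75°  ·
  (0,6): δ = 117.92°  ·
  (1,2): δ = 143.70°  ·
  (1,3): δ = 114.90°  ·
  (1,4): δ = 55.21°  ·
  (1,5): δ = 14.55°  ✓
  (1,6): δ = 75.72°  ·
  (2,3): δ = 151.20°  ·
  (2,4): δ = 91.51°  ·
  (2,5): δ = 21.75°  ✓
  (2,6): δ = 39.42°  ·
  (3,4): δ = 120.31°  ·
  (3,5): δ = 50.55°  ·
  (3,6): δ = 10.62°  ✓
  (4,5): δ = 110.24°  ·
  (4,6): δ = 49.07°  ·
  (5,6): δ = 118.83°  ·
antipodal pairs: 4

count = 4; pairs: (0,4), (1,5), (2,5), (3,6)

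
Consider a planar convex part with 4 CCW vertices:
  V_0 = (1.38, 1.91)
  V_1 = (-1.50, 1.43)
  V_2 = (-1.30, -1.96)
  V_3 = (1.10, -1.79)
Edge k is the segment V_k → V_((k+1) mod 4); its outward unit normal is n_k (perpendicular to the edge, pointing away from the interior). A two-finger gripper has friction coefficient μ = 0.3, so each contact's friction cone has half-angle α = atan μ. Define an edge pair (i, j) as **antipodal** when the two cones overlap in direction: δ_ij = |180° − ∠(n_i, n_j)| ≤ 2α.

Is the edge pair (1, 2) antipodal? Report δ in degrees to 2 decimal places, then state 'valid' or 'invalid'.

α = atan 0.3 = 16.70°;  2α = 33.40°
edge 1: e_1 = (+0.20, -3.39);  n_1 = (-0.9983, -0.0589)
edge 2: e_2 = (+2.40, +0.17);  n_2 = (+0.0707, -0.9975)
∠(n_1, n_2) = 90.68°
δ = |180° − 90.68°| = 89.32°
89.32° > 2α = 33.40°  →  invalid

δ = 89.32°, invalid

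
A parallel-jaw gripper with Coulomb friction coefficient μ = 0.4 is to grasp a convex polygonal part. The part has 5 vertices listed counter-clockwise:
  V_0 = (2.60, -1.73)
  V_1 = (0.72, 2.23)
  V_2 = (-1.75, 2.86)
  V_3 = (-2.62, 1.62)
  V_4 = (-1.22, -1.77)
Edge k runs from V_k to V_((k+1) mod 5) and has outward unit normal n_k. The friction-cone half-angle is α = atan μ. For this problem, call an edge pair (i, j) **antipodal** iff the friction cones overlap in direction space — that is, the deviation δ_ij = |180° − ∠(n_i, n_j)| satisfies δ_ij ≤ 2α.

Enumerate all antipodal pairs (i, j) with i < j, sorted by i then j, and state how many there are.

α = atan 0.4 = 21.80°;  2α = 43.60°
n_0 = (+0.9034, +0.4289)
n_1 = (+0.2471, +0.9690)
n_2 = (-0.8186, +0.5743)
n_3 = (-0.9243, -0.3817)
n_4 = (+0.0105, -0.9999)
  (0,1): δ = 129.70°  ·
  (0,2): δ = 60.45°  ·
  (0,3): δ = 2.96°  ✓
  (0,4): δ = 65.20°  ·
  (1,2): δ = 110.75°  ·
  (1,3): δ = 53.25°  ·
  (1,4): δ = 14.91°  ✓
  (2,3): δ = 122.51°  ·
  (2,4): δ = 54.35°  ·
  (3,4): δ = 111.84°  ·
antipodal pairs: 2

count = 2; pairs: (0,3), (1,4)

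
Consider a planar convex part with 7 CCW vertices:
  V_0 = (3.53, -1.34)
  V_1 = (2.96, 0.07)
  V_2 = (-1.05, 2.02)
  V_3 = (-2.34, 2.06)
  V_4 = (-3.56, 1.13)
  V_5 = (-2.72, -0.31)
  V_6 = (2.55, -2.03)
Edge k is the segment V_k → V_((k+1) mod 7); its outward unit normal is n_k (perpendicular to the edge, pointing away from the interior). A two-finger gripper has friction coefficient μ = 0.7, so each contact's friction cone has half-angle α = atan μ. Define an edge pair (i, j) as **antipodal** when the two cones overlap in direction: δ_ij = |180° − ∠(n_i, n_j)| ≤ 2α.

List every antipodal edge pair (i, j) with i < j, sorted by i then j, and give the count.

α = atan 0.7 = 34.99°;  2α = 69.98°
n_0 = (+0.9271, +0.3748)
n_1 = (+0.4373, +0.8993)
n_2 = (+0.0310, +0.9995)
n_3 = (-0.6062, +0.7953)
n_4 = (-0.8638, -0.5039)
n_5 = (-0.3103, -0.9506)
n_6 = (+0.5757, -0.8177)
  (0,1): δ = 137.94°  ·
  (0,2): δ = 113.79°  ·
  (0,3): δ = 74.69°  ·
  (0,4): δ = 8.25°  ✓
  (0,5): δ = 49.91°  ✓
  (0,6): δ = 103.14°  ·
  (1,2): δ = 155.84°  ·
  (1,3): δ = 116.75°  ·
  (1,4): δ = 33.81°  ✓
  (1,5): δ = 7.86°  ✓
  (1,6): δ = 61.08°  ✓
  (2,3): δ = 140.91°  ·
  (2,4): δ = 57.97°  ✓
  (2,5): δ = 16.30°  ✓
  (2,6): δ = 36.92°  ✓
  (3,4): δ = 97.06°  ·
  (3,5): δ = 55.39°  ✓
  (3,6): δ = 2.17°  ✓
  (4,5): δ = 138.33°  ·
  (4,6): δ = 85.11°  ·
  (5,6): δ = 126.78°  ·
antipodal pairs: 10

count = 10; pairs: (0,4), (0,5), (1,4), (1,5), (1,6), (2,4), (2,5), (2,6), (3,5), (3,6)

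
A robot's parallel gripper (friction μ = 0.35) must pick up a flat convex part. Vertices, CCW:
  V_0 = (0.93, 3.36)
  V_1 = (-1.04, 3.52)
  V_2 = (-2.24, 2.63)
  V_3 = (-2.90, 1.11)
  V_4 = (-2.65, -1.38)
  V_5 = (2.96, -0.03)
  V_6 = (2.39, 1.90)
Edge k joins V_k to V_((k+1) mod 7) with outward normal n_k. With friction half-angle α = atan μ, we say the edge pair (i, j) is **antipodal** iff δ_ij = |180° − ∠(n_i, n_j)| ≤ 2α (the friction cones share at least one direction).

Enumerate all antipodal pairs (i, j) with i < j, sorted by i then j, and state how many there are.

count = 3; pairs: (0,4), (1,4), (3,5)

α = atan 0.35 = 19.29°;  2α = 38.58°
n_0 = (+0.0810, +0.9967)
n_1 = (-0.5957, +0.8032)
n_2 = (-0.9173, +0.3983)
n_3 = (-0.9950, -0.0999)
n_4 = (+0.2340, -0.9722)
n_5 = (+0.9590, +0.2832)
n_6 = (+0.7071, +0.7071)
  (0,1): δ = 138.79°  ·
  (0,2): δ = 108.83°  ·
  (0,3): δ = 79.62°  ·
  (0,4): δ = 18.17°  ✓
  (0,5): δ = 111.10°  ·
  (0,6): δ = 139.64°  ·
  (1,2): δ = 150.03°  ·
  (1,3): δ = 120.83°  ·
  (1,4): δ = 23.03°  ✓
  (1,5): δ = 69.89°  ·
  (1,6): δ = 98.44°  ·
  (2,3): δ = 150.80°  ·
  (2,4): δ = 53.00°  ·
  (2,5): δ = 39.92°  ·
  (2,6): δ = 68.47°  ·
  (3,4): δ = 82.20°  ·
  (3,5): δ = 10.72°  ✓
  (3,6): δ = 39.27°  ·
  (4,5): δ = 87.08°  ·
  (4,6): δ = 58.53°  ·
  (5,6): δ = 151.45°  ·
antipodal pairs: 3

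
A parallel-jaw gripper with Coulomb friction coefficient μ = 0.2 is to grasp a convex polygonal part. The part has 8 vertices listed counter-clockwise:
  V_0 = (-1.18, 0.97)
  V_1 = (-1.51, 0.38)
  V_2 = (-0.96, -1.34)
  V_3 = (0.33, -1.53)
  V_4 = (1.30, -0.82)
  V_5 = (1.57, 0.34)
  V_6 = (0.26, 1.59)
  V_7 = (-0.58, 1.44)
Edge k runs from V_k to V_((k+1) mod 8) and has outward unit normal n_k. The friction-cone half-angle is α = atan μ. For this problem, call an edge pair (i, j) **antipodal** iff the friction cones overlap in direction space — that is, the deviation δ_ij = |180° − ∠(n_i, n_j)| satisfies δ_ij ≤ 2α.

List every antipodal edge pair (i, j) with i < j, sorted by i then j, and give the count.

count = 3; pairs: (0,4), (2,6), (3,7)

α = atan 0.2 = 11.31°;  2α = 22.62°
n_0 = (-0.8728, +0.4882)
n_1 = (-0.9525, -0.3046)
n_2 = (-0.1457, -0.9893)
n_3 = (+0.5906, -0.8069)
n_4 = (+0.9740, -0.2267)
n_5 = (+0.6903, +0.7235)
n_6 = (-0.1758, +0.9844)
n_7 = (-0.6167, +0.7872)
  (0,1): δ = 133.05°  ·
  (0,2): δ = 69.16°  ·
  (0,3): δ = 24.58°  ·
  (0,4): δ = 16.12°  ✓
  (0,5): δ = 75.56°  ·
  (0,6): δ = 129.34°  ·
  (0,7): δ = 157.29°  ·
  (1,2): δ = 116.11°  ·
  (1,3): δ = 71.53°  ·
  (1,4): δ = 30.84°  ·
  (1,5): δ = 28.61°  ·
  (1,6): δ = 82.39°  ·
  (1,7): δ = 110.34°  ·
  (2,3): δ = 135.42°  ·
  (2,4): δ = 94.72°  ·
  (2,5): δ = 35.28°  ·
  (2,6): δ = 18.50°  ✓
  (2,7): δ = 46.45°  ·
  (3,4): δ = 139.31°  ·
  (3,5): δ = 79.86°  ·
  (3,6): δ = 26.08°  ·
  (3,7): δ = 1.87°  ✓
  (4,5): δ = 120.55°  ·
  (4,6): δ = 66.77°  ·
  (4,7): δ = 38.82°  ·
  (5,6): δ = 126.22°  ·
  (5,7): δ = 98.27°  ·
  (6,7): δ = 152.05°  ·
antipodal pairs: 3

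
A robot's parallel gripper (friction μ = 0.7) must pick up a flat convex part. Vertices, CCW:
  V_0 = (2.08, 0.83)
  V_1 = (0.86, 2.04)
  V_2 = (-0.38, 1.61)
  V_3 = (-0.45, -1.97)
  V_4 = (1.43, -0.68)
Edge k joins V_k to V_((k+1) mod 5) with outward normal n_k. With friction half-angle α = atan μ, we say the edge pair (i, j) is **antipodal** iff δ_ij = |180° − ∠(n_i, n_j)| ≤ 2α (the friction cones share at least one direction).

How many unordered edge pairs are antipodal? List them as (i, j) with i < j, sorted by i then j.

count = 5; pairs: (0,2), (1,3), (1,4), (2,3), (2,4)

α = atan 0.7 = 34.99°;  2α = 69.98°
n_0 = (+0.7042, +0.7100)
n_1 = (-0.3276, +0.9448)
n_2 = (-0.9998, +0.0195)
n_3 = (+0.5658, -0.8246)
n_4 = (+0.9185, -0.3954)
  (0,1): δ = 116.11°  ·
  (0,2): δ = 46.36°  ✓
  (0,3): δ = 79.22°  ·
  (0,4): δ = 111.47°  ·
  (1,2): δ = 110.25°  ·
  (1,3): δ = 15.33°  ✓
  (1,4): δ = 47.58°  ✓
  (2,3): δ = 54.42°  ✓
  (2,4): δ = 22.17°  ✓
  (3,4): δ = 147.75°  ·
antipodal pairs: 5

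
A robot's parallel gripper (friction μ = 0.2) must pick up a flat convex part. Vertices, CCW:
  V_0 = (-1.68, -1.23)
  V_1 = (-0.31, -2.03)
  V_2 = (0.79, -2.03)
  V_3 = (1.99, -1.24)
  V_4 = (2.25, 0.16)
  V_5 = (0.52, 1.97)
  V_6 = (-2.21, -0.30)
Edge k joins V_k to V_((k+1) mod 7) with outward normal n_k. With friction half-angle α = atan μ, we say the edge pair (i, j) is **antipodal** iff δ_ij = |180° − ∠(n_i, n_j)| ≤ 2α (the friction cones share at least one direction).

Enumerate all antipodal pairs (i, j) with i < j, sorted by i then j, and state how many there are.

count = 3; pairs: (0,4), (2,5), (4,6)

α = atan 0.2 = 11.31°;  2α = 22.62°
n_0 = (-0.5043, -0.8636)
n_1 = (+0.0000, -1.0000)
n_2 = (+0.5499, -0.8352)
n_3 = (+0.9832, -0.1826)
n_4 = (+0.7229, +0.6910)
n_5 = (-0.6394, +0.7689)
n_6 = (-0.8688, -0.4951)
  (0,1): δ = 149.72°  ·
  (0,2): δ = 116.36°  ·
  (0,3): δ = 70.24°  ·
  (0,4): δ = 16.01°  ✓
  (0,5): δ = 70.03°  ·
  (0,6): δ = 149.96°  ·
  (1,2): δ = 146.64°  ·
  (1,3): δ = 100.52°  ·
  (1,4): δ = 46.29°  ·
  (1,5): δ = 39.74°  ·
  (1,6): δ = 119.68°  ·
  (2,3): δ = 133.88°  ·
  (2,4): δ = 79.65°  ·
  (2,5): δ = 6.39°  ✓
  (2,6): δ = 86.32°  ·
  (3,4): δ = 125.77°  ·
  (3,5): δ = 39.74°  ·
  (3,6): δ = 40.20°  ·
  (4,5): δ = 93.96°  ·
  (4,6): δ = 14.03°  ✓
  (5,6): δ = 100.07°  ·
antipodal pairs: 3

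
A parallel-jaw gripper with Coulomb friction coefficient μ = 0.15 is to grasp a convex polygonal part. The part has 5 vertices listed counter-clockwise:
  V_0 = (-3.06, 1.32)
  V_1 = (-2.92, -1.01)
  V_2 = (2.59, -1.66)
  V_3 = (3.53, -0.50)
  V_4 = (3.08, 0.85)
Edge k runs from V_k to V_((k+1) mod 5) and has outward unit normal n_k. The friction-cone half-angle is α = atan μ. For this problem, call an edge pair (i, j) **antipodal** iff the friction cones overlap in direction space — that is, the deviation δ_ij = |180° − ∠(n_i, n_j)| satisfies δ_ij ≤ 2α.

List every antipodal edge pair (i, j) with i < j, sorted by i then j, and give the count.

count = 2; pairs: (0,3), (1,4)

α = atan 0.15 = 8.53°;  2α = 17.06°
n_0 = (-0.9982, -0.0600)
n_1 = (-0.1172, -0.9931)
n_2 = (+0.7769, -0.6296)
n_3 = (+0.9487, +0.3162)
n_4 = (+0.0763, +0.9971)
  (0,1): δ = 100.17°  ·
  (0,2): δ = 42.46°  ·
  (0,3): δ = 15.00°  ✓
  (0,4): δ = 82.18°  ·
  (1,2): δ = 122.29°  ·
  (1,3): δ = 64.84°  ·
  (1,4): δ = 2.35°  ✓
  (2,3): δ = 122.55°  ·
  (2,4): δ = 55.36°  ·
  (3,4): δ = 112.81°  ·
antipodal pairs: 2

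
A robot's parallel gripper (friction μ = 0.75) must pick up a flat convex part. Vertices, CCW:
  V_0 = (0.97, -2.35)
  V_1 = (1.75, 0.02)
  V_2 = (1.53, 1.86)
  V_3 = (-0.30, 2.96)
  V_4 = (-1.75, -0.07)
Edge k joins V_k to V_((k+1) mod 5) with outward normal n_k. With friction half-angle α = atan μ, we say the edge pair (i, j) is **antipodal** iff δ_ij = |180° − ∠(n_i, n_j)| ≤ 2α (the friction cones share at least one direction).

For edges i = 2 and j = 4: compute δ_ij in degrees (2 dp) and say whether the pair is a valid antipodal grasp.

α = atan 0.75 = 36.87°;  2α = 73.74°
edge 2: e_2 = (-1.83, +1.10);  n_2 = (+0.5152, +0.8571)
edge 4: e_4 = (+2.72, -2.28);  n_4 = (-0.6424, -0.7664)
∠(n_2, n_4) = 171.04°
δ = |180° − 171.04°| = 8.96°
8.96° ≤ 2α = 73.74°  →  valid

δ = 8.96°, valid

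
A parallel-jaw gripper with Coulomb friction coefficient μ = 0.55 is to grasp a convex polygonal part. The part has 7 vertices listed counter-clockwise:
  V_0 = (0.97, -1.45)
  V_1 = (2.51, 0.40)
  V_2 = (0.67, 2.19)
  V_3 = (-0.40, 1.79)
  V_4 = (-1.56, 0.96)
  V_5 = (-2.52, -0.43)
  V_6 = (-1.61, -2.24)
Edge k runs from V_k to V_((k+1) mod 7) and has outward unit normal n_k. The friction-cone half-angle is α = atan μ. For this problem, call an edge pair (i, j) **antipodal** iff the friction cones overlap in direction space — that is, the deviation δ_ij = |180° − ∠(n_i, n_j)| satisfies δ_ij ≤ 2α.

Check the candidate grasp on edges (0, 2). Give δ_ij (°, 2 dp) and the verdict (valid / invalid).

α = atan 0.55 = 28.81°;  2α = 57.62°
edge 0: e_0 = (+1.54, +1.85);  n_0 = (+0.7686, -0.6398)
edge 2: e_2 = (-1.07, -0.40);  n_2 = (-0.3502, +0.9367)
∠(n_0, n_2) = 150.27°
δ = |180° − 150.27°| = 29.73°
29.73° ≤ 2α = 57.62°  →  valid

δ = 29.73°, valid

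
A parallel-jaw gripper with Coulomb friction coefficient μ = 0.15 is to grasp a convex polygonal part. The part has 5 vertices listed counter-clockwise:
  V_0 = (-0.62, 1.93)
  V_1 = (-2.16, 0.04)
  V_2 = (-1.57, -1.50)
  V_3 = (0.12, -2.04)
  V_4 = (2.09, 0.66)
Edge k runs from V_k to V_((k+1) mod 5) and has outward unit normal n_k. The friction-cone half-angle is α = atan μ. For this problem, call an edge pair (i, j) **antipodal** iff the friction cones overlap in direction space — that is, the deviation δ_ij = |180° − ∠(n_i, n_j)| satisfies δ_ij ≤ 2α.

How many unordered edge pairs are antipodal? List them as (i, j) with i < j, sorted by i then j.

α = atan 0.15 = 8.53°;  2α = 17.06°
n_0 = (-0.7752, +0.6317)
n_1 = (-0.9338, -0.3578)
n_2 = (-0.3044, -0.9526)
n_3 = (+0.8078, -0.5894)
n_4 = (+0.4243, +0.9055)
  (0,1): δ = 119.86°  ·
  (0,2): δ = 68.55°  ·
  (0,3): δ = 3.06°  ✓
  (0,4): δ = 104.06°  ·
  (1,2): δ = 128.68°  ·
  (1,3): δ = 57.08°  ·
  (1,4): δ = 43.93°  ·
  (2,3): δ = 108.40°  ·
  (2,4): δ = 7.39°  ✓
  (3,4): δ = 78.99°  ·
antipodal pairs: 2

count = 2; pairs: (0,3), (2,4)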